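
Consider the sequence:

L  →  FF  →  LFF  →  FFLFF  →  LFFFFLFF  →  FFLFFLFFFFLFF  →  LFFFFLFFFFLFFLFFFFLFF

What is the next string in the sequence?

From term 3 onward, concatenate the second-to-last term with the last: L·FF = LFF, FF·LFF = FFLFF, …
The next term joins FFLFFLFFFFLFF and LFFFFLFFFFLFFLFFFFLFF.

FFLFFLFFFFLFFLFFFFLFFFFLFFLFFFFLFF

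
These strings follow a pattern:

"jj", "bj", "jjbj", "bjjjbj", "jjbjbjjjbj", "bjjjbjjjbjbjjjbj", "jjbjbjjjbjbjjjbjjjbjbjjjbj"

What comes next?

bjjjbjjjbjbjjjbjjjbjbjjjbjbjjjbjjjbjbjjjbj

Each term (from the third on) is the two preceding terms concatenated in order: term 3 = jj·bj = jjbj.
Continuing: bjjjbjjjbjbjjjbj · jjbjbjjjbjbjjjbjjjbjbjjjbj gives term 8.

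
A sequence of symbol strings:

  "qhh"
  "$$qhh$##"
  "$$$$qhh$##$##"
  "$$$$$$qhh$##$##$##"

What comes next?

$$$$$$$$qhh$##$##$##$##

s(k+1) = $$·s(k)·$##, so each term gains $$ as a prefix and $## as a suffix.
So the next term is $$·$$$$$$qhh$##$##$##·$##.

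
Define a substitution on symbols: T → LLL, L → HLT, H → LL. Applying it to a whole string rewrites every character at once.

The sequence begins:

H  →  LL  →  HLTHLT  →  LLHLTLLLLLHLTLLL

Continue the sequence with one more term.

Rewriting the 16 symbols of LLHLTLLLLLHLTLLL one by one yields HLT HLT LL HLT LLL HLT HLT HLT HLT HLT LL HLT LLL HLT HLT HLT; concatenated:

HLTHLTLLHLTLLLHLTHLTHLTHLTHLTLLHLTLLLHLTHLTHLT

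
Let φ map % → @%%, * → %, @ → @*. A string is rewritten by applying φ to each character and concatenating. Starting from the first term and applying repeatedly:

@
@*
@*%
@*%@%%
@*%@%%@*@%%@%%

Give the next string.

φ(@*%@%%@*@%%@%%) expands symbol-by-symbol to @* % @%% @* @%% @%% @* % @* @%% @%% @* @%% @%%; joining the 14 pieces gives the next term.

@*%@%%@*@%%@%%@*%@*@%%@%%@*@%%@%%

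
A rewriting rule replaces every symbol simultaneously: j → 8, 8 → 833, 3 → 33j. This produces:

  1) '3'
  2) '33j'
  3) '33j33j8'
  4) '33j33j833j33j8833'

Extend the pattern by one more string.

φ(33j33j833j33j8833) expands symbol-by-symbol to 33j 33j 8 33j 33j 8 833 33j 33j 8 33j 33j 8 833 833 33j 33j; joining the 17 pieces gives the next term.

33j33j833j33j883333j33j833j33j883383333j33j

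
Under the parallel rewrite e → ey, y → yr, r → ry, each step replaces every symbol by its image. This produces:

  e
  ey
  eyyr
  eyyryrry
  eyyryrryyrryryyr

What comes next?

Applying the rule to each of the 16 symbols of eyyryrryyrryryyr gives the pieces ey yr yr ry yr ry ry yr yr ry ry yr ry yr yr ry, which concatenate to the answer.

eyyryrryyrryryyryrryryyrryyryrry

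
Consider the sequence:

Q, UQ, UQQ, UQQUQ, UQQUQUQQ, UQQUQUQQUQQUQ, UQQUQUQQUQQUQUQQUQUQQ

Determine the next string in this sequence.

UQQUQUQQUQQUQUQQUQUQQUQQUQUQQUQQUQ

From term 3 onward, concatenate the last term with the second-to-last: UQ·Q = UQQ, UQQ·UQ = UQQUQ, …
Continuing: UQQUQUQQUQQUQUQQUQUQQ · UQQUQUQQUQQUQ gives term 8.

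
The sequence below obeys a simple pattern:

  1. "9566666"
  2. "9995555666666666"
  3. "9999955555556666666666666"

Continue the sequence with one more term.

9999999555555555566666666666666666

Term n consists of 2n-1 9's, followed by 3n-2 5's, followed by 4n+1 6's (n = 1, 2, …).
At n = 4 the blocks have lengths 7, 10, 17.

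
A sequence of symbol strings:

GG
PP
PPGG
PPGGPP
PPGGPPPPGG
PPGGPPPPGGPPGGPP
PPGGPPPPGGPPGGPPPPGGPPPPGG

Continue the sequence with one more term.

From term 3 onward, concatenate the last term with the second-to-last: PP·GG = PPGG, PPGG·PP = PPGGPP, …
The next term joins PPGGPPPPGGPPGGPPPPGGPPPPGG and PPGGPPPPGGPPGGPP.

PPGGPPPPGGPPGGPPPPGGPPPPGGPPGGPPPPGGPPGGPP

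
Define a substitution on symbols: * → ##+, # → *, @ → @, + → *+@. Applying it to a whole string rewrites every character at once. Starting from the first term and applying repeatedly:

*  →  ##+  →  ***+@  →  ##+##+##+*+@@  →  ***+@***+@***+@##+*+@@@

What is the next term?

Replace each of the 23 characters of ***+@***+@***+@##+*+@@@ in place — ##+ ##+ ##+ *+@ @ ##+ ##+ ##+ *+@ @ ##+ ##+ ##+ *+@ @ * * *+@ ##+ *+@ @ @ @ — and concatenate.

##+##+##+*+@@##+##+##+*+@@##+##+##+*+@@***+@##+*+@@@@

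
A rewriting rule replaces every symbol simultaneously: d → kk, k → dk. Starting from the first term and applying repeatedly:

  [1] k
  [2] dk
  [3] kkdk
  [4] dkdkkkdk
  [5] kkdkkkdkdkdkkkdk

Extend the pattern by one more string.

dkdkkkdkdkdkkkdkkkdkkkdkdkdkkkdk

φ(kkdkkkdkdkdkkkdk) expands symbol-by-symbol to dk dk kk dk dk dk kk dk kk dk kk dk dk dk kk dk; joining the 16 pieces gives the next term.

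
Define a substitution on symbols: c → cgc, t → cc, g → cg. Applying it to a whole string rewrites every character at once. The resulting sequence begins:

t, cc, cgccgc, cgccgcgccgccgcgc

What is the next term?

Rewriting the 16 symbols of cgccgcgccgccgcgc one by one yields cgc cg cgc cgc cg cgc cg cgc cgc cg cgc cgc cg cgc cg cgc; concatenated:

cgccgcgccgccgcgccgcgccgccgcgccgccgcgccgcgc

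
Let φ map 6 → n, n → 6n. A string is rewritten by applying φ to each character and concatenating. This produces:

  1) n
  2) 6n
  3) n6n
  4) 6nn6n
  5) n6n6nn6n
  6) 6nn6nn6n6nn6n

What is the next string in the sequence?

n6n6nn6n6nn6nn6n6nn6n

Applying the rule to each of the 13 symbols of 6nn6nn6n6nn6n gives the pieces n 6n 6n n 6n 6n n 6n n 6n 6n n 6n, which concatenate to the answer.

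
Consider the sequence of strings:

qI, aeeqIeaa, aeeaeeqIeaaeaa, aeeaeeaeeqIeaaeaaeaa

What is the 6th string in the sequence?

s(k+1) = aee·s(k)·eaa, so each term gains aee as a prefix and eaa as a suffix.
From aeeaeeaeeqIeaaeaaeaa, 2 further steps: aeeaeeaeeqIeaaeaaeaa → aeeaeeaeeaeeqIeaaeaaeaaeaa → (answer).

aeeaeeaeeaeeaeeqIeaaeaaeaaeaaeaa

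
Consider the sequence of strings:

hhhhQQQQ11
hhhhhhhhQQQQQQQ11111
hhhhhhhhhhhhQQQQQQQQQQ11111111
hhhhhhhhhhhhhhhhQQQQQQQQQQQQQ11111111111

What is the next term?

hhhhhhhhhhhhhhhhhhhhQQQQQQQQQQQQQQQQ11111111111111

The n-th term is 4n h's then 3n+1 Q's then 3n-1 1's (n = 1, 2, …).
At n = 5 the blocks have lengths 20, 16, 14.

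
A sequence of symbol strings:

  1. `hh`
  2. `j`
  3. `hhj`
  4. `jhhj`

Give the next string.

hhjjhhj

Each term (from the third on) is the two preceding terms concatenated in order: term 3 = hh·j = hhj.
The next term joins hhj and jhhj.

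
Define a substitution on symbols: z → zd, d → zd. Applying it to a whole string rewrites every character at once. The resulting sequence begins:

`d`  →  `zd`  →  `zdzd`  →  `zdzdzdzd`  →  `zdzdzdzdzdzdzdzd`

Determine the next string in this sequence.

zdzdzdzdzdzdzdzdzdzdzdzdzdzdzdzd

Replace each of the 16 characters of zdzdzdzdzdzdzdzd in place — zd zd zd zd zd zd zd zd zd zd zd zd zd zd zd zd — and concatenate.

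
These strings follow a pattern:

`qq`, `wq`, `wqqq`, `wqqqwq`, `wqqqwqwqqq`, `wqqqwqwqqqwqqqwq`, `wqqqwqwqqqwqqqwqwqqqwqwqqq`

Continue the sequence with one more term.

wqqqwqwqqqwqqqwqwqqqwqwqqqwqqqwqwqqqwqqqwq

This is a Fibonacci-style word recurrence s(k) = s(k−1)·s(k−2): e.g. wq·qq = wqqq.
The next term joins wqqqwqwqqqwqqqwqwqqqwqwqqq and wqqqwqwqqqwqqqwq.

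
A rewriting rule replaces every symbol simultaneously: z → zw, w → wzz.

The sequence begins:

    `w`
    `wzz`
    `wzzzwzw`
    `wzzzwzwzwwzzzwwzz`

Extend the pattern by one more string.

Rewriting the 17 symbols of wzzzwzwzwwzzzwwzz one by one yields wzz zw zw zw wzz zw wzz zw wzz wzz zw zw zw wzz wzz zw zw; concatenated:

wzzzwzwzwwzzzwwzzzwwzzwzzzwzwzwwzzwzzzwzw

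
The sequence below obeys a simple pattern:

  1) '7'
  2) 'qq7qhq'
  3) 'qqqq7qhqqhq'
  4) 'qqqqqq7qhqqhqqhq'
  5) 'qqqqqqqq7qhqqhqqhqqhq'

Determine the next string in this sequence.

Every step adds qq to the front and qhq to the end of the previous string.
Applying this once more to qqqqqqqq7qhqqhqqhqqhq:

qqqqqqqqqq7qhqqhqqhqqhqqhq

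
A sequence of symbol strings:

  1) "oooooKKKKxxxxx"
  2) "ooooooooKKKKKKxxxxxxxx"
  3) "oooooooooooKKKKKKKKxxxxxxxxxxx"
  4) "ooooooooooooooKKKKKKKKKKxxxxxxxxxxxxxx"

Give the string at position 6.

ooooooooooooooooooooKKKKKKKKKKKKKKxxxxxxxxxxxxxxxxxxxx

Term n consists of 3n-1 o's, followed by 2n K's, followed by 3n-1 x's, where the shown terms are n = 2, 3, 4, 5.
At n = 7 the blocks have lengths 20, 14, 20.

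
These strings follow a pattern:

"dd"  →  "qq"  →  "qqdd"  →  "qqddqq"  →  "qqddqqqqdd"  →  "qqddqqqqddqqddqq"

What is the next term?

qqddqqqqddqqddqqqqddqqqqdd

Each term (from the third on) is the previous term followed by the one before it: term 3 = qq·dd = qqdd.
Continuing: qqddqqqqddqqddqq · qqddqqqqdd gives term 7.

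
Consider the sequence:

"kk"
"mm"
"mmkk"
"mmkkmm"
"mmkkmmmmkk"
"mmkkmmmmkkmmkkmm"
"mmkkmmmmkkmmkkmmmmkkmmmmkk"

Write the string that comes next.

mmkkmmmmkkmmkkmmmmkkmmmmkkmmkkmmmmkkmmkkmm

Each term (from the third on) is the previous term followed by the one before it: term 3 = mm·kk = mmkk.
The next term joins mmkkmmmmkkmmkkmmmmkkmmmmkk and mmkkmmmmkkmmkkmm.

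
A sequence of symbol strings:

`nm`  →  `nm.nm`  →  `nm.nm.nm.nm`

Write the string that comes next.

nm.nm.nm.nm.nm.nm.nm.nm

s(k+1) = s(k)·.·s(k) — each term doubles the last with '.' between the halves.
So the next term is two copies of nm.nm.nm.nm with '.' between the halves.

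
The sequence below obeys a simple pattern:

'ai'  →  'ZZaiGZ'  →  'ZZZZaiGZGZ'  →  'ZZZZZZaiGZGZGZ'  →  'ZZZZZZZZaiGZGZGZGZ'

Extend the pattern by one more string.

Every step adds ZZ to the front and GZ to the end of the previous string.
One more step from ZZZZZZZZaiGZGZGZGZ gives the answer.

ZZZZZZZZZZaiGZGZGZGZGZ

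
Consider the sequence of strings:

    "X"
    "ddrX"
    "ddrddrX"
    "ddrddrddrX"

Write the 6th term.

ddrddrddrddrddrX

Every step adds ddr at the front: s(k+1) = ddr·s(k).
From ddrddrddrX, 2 further steps: ddrddrddrX → ddrddrddrddrX → (answer).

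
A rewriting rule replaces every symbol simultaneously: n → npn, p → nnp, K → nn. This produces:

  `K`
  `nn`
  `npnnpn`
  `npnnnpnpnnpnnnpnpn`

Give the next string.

Applying the rule to each of the 18 symbols of npnnnpnpnnpnnnpnpn gives the pieces npn nnp npn npn npn nnp npn nnp npn npn nnp npn npn npn nnp npn nnp npn, which concatenate to the answer.

npnnnpnpnnpnnpnnnpnpnnnpnpnnpnnnpnpnnpnnpnnnpnpnnnpnpn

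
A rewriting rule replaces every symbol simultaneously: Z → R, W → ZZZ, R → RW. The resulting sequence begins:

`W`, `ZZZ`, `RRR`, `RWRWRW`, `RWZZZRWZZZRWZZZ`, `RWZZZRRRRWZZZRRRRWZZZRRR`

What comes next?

RWZZZRRRRWRWRWRWZZZRRRRWRWRWRWZZZRRRRWRWRW

Replace each of the 24 characters of RWZZZRRRRWZZZRRRRWZZZRRR in place — RW ZZZ R R R RW RW RW RW ZZZ R R R RW RW RW RW ZZZ R R R RW RW RW — and concatenate.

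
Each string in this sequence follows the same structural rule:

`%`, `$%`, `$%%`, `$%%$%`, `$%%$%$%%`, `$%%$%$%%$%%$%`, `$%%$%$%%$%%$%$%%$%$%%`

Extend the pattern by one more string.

$%%$%$%%$%%$%$%%$%$%%$%%$%$%%$%%$%

From term 3 onward, concatenate the last term with the second-to-last: $%·% = $%%, $%%·$% = $%%$%, …
So term 8 is $%%$%$%%$%%$%$%%$%$%%·$%%$%$%%$%%$%.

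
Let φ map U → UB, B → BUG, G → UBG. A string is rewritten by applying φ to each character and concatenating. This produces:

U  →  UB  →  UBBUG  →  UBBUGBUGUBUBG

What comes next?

Replace each of the 13 characters of UBBUGBUGUBUBG in place — UB BUG BUG UB UBG BUG UB UBG UB BUG UB BUG UBG — and concatenate.

UBBUGBUGUBUBGBUGUBUBGUBBUGUBBUGUBG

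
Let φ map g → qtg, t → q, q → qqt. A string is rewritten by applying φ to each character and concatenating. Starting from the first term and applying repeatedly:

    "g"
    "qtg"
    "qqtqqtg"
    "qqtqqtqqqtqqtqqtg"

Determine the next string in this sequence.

Replace each of the 17 characters of qqtqqtqqqtqqtqqtg in place — qqt qqt q qqt qqt q qqt qqt qqt q qqt qqt q qqt qqt q qtg — and concatenate.

qqtqqtqqqtqqtqqqtqqtqqtqqqtqqtqqqtqqtqqtg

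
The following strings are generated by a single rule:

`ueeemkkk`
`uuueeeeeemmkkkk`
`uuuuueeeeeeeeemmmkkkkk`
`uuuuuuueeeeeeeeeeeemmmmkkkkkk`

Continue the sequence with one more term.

uuuuuuuuueeeeeeeeeeeeeeemmmmmkkkkkkk

Reading off run lengths: u runs 1, 3, 5, 7; e runs 3, 6, 9, 12; m runs 1, 2, 3, 4; k runs 3, 4, 5, 6 — each is linear in n (n = 1, 2, …).
Setting n = 5 gives 9, 15, 5, 7 characters in each block.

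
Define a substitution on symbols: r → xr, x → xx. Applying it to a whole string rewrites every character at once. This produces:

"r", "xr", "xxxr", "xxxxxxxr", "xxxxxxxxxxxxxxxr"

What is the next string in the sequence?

xxxxxxxxxxxxxxxxxxxxxxxxxxxxxxxr

Applying the rule to each of the 16 symbols of xxxxxxxxxxxxxxxr gives the pieces xx xx xx xx xx xx xx xx xx xx xx xx xx xx xx xr, which concatenate to the answer.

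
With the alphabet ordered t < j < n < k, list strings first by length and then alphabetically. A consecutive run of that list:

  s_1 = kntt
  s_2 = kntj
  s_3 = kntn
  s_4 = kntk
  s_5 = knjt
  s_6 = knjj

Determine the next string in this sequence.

knjn

Treat knjj as a base-4 numeral over the given alphabet and add one, carrying through any trailing k's.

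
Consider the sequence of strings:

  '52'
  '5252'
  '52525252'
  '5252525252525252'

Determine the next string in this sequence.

s(k+1) = s(k)·s(k) — each term doubles the last.
So the next term is two copies of 5252525252525252.

52525252525252525252525252525252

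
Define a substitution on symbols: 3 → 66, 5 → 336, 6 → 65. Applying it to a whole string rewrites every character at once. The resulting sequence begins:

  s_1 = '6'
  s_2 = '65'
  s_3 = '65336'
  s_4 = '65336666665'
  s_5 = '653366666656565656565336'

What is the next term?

6533666666565656565653366533665336653366533665336666665

Applying the rule to each of the 24 symbols of 653366666656565656565336 gives the pieces 65 336 66 66 65 65 65 65 65 65 336 65 336 65 336 65 336 65 336 65 336 66 66 65, which concatenate to the answer.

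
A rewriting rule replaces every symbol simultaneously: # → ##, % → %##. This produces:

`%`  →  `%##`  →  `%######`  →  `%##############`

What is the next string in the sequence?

Applying the rule to each of the 15 symbols of %############## gives the pieces %## ## ## ## ## ## ## ## ## ## ## ## ## ## ##, which concatenate to the answer.

%##############################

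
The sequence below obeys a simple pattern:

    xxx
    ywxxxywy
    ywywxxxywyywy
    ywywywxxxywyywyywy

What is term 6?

ywywywywywxxxywyywyywyywyywy

Each term wraps the previous one in yw on the left and ywy on the right.
From ywywywxxxywyywyywy, 2 further steps: ywywywxxxywyywyywy → ywywywywxxxywyywyywyywy → (answer).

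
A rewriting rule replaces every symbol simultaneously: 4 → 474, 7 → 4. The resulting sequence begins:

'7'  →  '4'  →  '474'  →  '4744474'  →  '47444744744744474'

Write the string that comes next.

47444744744744474474447447444744744744474

Applying the rule to each of the 17 symbols of 47444744744744474 gives the pieces 474 4 474 474 474 4 474 474 4 474 474 4 474 474 474 4 474, which concatenate to the answer.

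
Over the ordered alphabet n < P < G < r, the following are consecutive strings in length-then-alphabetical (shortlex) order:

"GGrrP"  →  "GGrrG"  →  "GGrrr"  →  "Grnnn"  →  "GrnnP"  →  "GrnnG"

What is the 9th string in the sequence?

GrnPP

Advancing 3 positions from GrnnG through GrnnG → Grnnr → GrnPn reaches term 9.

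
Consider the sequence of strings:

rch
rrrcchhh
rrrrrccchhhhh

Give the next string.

rrrrrrrcccchhhhhhh

The n-th term is 2n-1 r's then n c's then 2n-1 h's (n = 1, 2, …).
Setting n = 4 gives 7, 4, 7 characters in each block.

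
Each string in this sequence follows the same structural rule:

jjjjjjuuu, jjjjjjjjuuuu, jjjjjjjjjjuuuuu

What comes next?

Reading off run lengths: j runs 6, 8, 10; u runs 3, 4, 5 — each is linear in n, where the shown terms are n = 3, 4, 5.
For the next term, n = 6, so the run lengths are 12, 6.

jjjjjjjjjjjjuuuuuu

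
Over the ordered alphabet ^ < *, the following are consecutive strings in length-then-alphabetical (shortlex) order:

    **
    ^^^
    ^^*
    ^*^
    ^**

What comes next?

Treat ^** as a base-2 numeral over the given alphabet and add one, carrying through any trailing *'s.

*^^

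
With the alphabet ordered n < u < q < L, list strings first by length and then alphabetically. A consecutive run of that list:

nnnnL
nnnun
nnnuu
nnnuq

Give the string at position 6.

Stepping forward 2 times from nnnuq: nnnuq → nnnuL, then the target.

nnnqn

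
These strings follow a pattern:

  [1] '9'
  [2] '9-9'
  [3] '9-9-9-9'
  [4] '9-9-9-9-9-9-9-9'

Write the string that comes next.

s(k+1) = s(k)·-·s(k) — each term doubles the last with '-' between the halves.
Doubling 9-9-9-9-9-9-9-9 with '-' between the halves:

9-9-9-9-9-9-9-9-9-9-9-9-9-9-9-9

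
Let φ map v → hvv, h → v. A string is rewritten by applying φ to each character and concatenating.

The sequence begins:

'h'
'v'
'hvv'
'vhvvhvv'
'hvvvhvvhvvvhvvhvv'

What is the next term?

Replace each of the 17 characters of hvvvhvvhvvvhvvhvv in place — v hvv hvv hvv v hvv hvv v hvv hvv hvv v hvv hvv v hvv hvv — and concatenate.

vhvvhvvhvvvhvvhvvvhvvhvvhvvvhvvhvvvhvvhvv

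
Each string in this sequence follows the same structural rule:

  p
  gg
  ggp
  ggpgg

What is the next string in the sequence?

Each term (from the third on) is the previous term followed by the one before it: term 3 = gg·p = ggp.
So term 5 is ggpgg·ggp.

ggpggggp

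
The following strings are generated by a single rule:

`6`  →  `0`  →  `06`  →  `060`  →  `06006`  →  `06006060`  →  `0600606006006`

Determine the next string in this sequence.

This is a Fibonacci-style word recurrence s(k) = s(k−1)·s(k−2): e.g. 0·6 = 06.
The next term joins 0600606006006 and 06006060.

060060600600606006060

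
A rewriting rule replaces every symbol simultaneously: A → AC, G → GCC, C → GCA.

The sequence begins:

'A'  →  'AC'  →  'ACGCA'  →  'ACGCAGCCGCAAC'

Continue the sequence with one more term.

φ(ACGCAGCCGCAAC) expands symbol-by-symbol to AC GCA GCC GCA AC GCC GCA GCA GCC GCA AC AC GCA; joining the 13 pieces gives the next term.

ACGCAGCCGCAACGCCGCAGCAGCCGCAACACGCA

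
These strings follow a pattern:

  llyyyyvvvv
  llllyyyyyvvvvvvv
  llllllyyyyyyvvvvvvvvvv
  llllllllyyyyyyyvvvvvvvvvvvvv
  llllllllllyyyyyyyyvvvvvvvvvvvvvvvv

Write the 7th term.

Term n consists of 2n-2 l's, followed by n+2 y's, followed by 3n-2 v's, where the shown terms are n = 2, 3, 4, 5, 6.
At n = 8 the blocks have lengths 14, 10, 22.

llllllllllllllyyyyyyyyyyvvvvvvvvvvvvvvvvvvvvvv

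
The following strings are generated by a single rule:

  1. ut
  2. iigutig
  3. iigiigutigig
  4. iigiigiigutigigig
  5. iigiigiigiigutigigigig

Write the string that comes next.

iigiigiigiigiigutigigigigig

Each term wraps the previous one in iig on the left and ig on the right.
So the next term is iig·iigiigiigiigutigigigig·ig.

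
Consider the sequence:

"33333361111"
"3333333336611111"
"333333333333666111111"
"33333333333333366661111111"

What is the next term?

3333333333333333336666611111111

Each string has the form 3^{3n} 6^{n-1} 1^{n+2}, where the shown terms are n = 2, 3, 4, 5.
At n = 6 the blocks have lengths 18, 5, 8.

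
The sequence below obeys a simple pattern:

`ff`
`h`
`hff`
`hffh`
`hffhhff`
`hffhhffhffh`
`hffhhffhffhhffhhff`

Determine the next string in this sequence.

Each term (from the third on) is the previous term followed by the one before it: term 3 = h·ff = hff.
Continuing: hffhhffhffhhffhhff · hffhhffhffh gives term 8.

hffhhffhffhhffhhffhffhhffhffh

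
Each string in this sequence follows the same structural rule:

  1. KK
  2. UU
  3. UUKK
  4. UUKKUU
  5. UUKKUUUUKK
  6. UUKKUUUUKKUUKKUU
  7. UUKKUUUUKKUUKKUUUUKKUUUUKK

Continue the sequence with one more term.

UUKKUUUUKKUUKKUUUUKKUUUUKKUUKKUUUUKKUUKKUU

This is a Fibonacci-style word recurrence s(k) = s(k−1)·s(k−2): e.g. UU·KK = UUKK.
The next term joins UUKKUUUUKKUUKKUUUUKKUUUUKK and UUKKUUUUKKUUKKUU.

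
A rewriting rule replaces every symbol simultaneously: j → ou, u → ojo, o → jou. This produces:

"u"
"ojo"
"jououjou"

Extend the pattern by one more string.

Expanding jououjou: j→ou, o→jou, u→ojo, o→jou, u→ojo, j→ou, o→jou, u→ojo. Concatenated: ou jou ojo jou ojo ou jou ojo.

oujouojojouojooujouojo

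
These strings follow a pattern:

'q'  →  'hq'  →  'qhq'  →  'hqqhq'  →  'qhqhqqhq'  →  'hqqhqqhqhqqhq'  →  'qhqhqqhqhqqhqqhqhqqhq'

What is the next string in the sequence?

Each term (from the third on) is the two preceding terms concatenated in order: term 3 = q·hq = qhq.
The next term joins hqqhqqhqhqqhq and qhqhqqhqhqqhqqhqhqqhq.

hqqhqqhqhqqhqqhqhqqhqhqqhqqhqhqqhq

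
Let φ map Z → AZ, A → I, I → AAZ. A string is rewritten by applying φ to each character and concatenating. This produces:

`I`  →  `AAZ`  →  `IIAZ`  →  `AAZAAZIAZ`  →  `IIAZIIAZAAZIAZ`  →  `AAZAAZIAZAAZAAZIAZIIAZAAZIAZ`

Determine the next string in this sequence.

IIAZIIAZAAZIAZIIAZIIAZAAZIAZAAZAAZIAZIIAZAAZIAZ

Applying the rule to each of the 28 symbols of AAZAAZIAZAAZAAZIAZIIAZAAZIAZ gives the pieces I I AZ I I AZ AAZ I AZ I I AZ I I AZ AAZ I AZ AAZ AAZ I AZ I I AZ AAZ I AZ, which concatenate to the answer.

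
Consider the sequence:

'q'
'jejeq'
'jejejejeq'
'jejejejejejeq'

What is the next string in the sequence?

Each term is the previous one with jeje prepended.
One more step from jejejejejejeq gives the answer.

jejejejejejejejeq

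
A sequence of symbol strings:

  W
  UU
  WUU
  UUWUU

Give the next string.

WUUUUWUU

This is a Fibonacci-style word recurrence s(k) = s(k−2)·s(k−1): e.g. W·UU = WUU.
Continuing: WUU · UUWUU gives term 5.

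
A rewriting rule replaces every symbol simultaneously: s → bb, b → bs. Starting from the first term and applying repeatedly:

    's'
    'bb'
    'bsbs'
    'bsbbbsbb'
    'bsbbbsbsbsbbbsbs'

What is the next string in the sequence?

Rewriting the 16 symbols of bsbbbsbsbsbbbsbs one by one yields bs bb bs bs bs bb bs bb bs bb bs bs bs bb bs bb; concatenated:

bsbbbsbsbsbbbsbbbsbbbsbsbsbbbsbb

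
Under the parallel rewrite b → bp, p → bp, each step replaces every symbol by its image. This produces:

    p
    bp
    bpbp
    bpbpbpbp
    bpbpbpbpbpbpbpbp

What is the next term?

bpbpbpbpbpbpbpbpbpbpbpbpbpbpbpbp

φ(bpbpbpbpbpbpbpbp) expands symbol-by-symbol to bp bp bp bp bp bp bp bp bp bp bp bp bp bp bp bp; joining the 16 pieces gives the next term.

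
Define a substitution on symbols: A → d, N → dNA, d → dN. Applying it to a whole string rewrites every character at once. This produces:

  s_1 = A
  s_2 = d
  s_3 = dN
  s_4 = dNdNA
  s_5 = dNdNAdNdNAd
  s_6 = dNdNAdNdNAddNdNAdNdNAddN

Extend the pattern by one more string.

dNdNAdNdNAddNdNAdNdNAddNdNdNAdNdNAddNdNAdNdNAddNdNdNA

φ(dNdNAdNdNAddNdNAdNdNAddN) expands symbol-by-symbol to dN dNA dN dNA d dN dNA dN dNA d dN dN dNA dN dNA d dN dNA dN dNA d dN dN dNA; joining the 24 pieces gives the next term.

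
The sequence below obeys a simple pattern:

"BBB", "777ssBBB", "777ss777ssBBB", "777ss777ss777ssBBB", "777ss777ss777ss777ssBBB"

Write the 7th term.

Every step adds 777ss at the front: s(k+1) = 777ss·s(k).
From 777ss777ss777ss777ssBBB, 2 further steps: 777ss777ss777ss777ssBBB → 777ss777ss777ss777ss777ssBBB → (answer).

777ss777ss777ss777ss777ss777ssBBB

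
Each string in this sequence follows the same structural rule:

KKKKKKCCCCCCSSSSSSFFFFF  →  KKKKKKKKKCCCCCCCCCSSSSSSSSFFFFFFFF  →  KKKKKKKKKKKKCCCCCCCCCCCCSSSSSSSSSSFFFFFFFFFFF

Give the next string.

Each string has the form K^{3n} C^{3n} S^{2n+2} F^{3n-1}, where the shown terms are n = 2, 3, 4.
Setting n = 5 gives 15, 15, 12, 14 characters in each block.

KKKKKKKKKKKKKKKCCCCCCCCCCCCCCCSSSSSSSSSSSSFFFFFFFFFFFFFF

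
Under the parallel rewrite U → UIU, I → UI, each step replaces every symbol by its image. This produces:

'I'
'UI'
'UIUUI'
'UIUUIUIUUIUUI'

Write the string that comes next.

Rewriting the 13 symbols of UIUUIUIUUIUUI one by one yields UIU UI UIU UIU UI UIU UI UIU UIU UI UIU UIU UI; concatenated:

UIUUIUIUUIUUIUIUUIUIUUIUUIUIUUIUUI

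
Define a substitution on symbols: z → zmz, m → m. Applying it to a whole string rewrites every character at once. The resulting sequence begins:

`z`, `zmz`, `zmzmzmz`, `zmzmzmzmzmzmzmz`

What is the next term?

Rewriting the 15 symbols of zmzmzmzmzmzmzmz one by one yields zmz m zmz m zmz m zmz m zmz m zmz m zmz m zmz; concatenated:

zmzmzmzmzmzmzmzmzmzmzmzmzmzmzmz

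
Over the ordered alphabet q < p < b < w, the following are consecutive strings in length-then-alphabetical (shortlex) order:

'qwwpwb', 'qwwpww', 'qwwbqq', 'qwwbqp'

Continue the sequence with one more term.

The successor of qwwbqp increments the rightmost position that isn't already w and resets every position after it to q.

qwwbqb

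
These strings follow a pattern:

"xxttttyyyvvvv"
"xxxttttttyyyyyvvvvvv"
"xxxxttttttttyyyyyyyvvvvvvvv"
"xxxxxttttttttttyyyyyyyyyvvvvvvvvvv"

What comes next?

Reading off run lengths: x runs 2, 3, 4, 5; t runs 4, 6, 8, 10; y runs 3, 5, 7, 9; v runs 4, 6, 8, 10 — each is linear in n, where the shown terms are n = 2, 3, 4, 5.
At n = 6 the blocks have lengths 6, 12, 11, 12.

xxxxxxttttttttttttyyyyyyyyyyyvvvvvvvvvvvv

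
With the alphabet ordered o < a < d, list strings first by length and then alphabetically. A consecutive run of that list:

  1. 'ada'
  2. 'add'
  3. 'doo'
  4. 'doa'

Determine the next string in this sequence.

dod

Find the rightmost character of doa below d, bump it to the next letter, and reset everything to its right to o.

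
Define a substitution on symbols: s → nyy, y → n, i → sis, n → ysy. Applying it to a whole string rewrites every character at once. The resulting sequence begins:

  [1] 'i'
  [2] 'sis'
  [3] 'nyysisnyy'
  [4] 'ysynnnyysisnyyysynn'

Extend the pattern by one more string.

φ(ysynnnyysisnyyysynn) expands symbol-by-symbol to n nyy n ysy ysy ysy n n nyy sis nyy ysy n n n nyy n ysy ysy; joining the 19 pieces gives the next term.

nnyynysyysyysynnnyysisnyyysynnnnyynysyysy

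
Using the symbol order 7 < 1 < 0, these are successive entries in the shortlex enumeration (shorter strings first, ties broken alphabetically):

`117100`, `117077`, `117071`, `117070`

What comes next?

Treat 117070 as a base-3 numeral over the given alphabet and add one, carrying through any trailing 0's.

117017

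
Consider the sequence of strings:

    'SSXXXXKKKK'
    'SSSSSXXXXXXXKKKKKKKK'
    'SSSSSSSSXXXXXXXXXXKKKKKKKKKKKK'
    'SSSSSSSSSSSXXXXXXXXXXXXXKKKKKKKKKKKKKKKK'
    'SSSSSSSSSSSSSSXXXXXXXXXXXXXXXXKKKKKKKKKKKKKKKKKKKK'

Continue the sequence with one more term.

Reading off run lengths: S runs 2, 5, 8, 11, 14; X runs 4, 7, 10, 13, 16; K runs 4, 8, 12, 16, 20 — each is linear in n (n = 1, 2, …).
At n = 6 the blocks have lengths 17, 19, 24.

SSSSSSSSSSSSSSSSSXXXXXXXXXXXXXXXXXXXKKKKKKKKKKKKKKKKKKKKKKKK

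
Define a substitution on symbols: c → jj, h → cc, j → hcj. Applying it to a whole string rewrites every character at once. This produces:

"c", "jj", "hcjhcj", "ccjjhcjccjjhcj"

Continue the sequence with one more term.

Rewriting the 14 symbols of ccjjhcjccjjhcj one by one yields jj jj hcj hcj cc jj hcj jj jj hcj hcj cc jj hcj; concatenated:

jjjjhcjhcjccjjhcjjjjjhcjhcjccjjhcj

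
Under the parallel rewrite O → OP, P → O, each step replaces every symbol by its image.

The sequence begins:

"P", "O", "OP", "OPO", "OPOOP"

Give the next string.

OPOOPOPO

Rewriting each symbol of OPOOP: O→OP, P→O, O→OP, O→OP, P→O, which concatenates to OP O OP OP O.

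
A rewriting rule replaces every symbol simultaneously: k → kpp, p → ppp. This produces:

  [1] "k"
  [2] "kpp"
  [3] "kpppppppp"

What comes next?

kpppppppppppppppppppppppppp

Apply φ to kpppppppp symbol by symbol: k→kpp, p→ppp, p→ppp, p→ppp, p→ppp, p→ppp, p→ppp, p→ppp, p→ppp; joined: kpp ppp ppp ppp ppp ppp ppp ppp ppp.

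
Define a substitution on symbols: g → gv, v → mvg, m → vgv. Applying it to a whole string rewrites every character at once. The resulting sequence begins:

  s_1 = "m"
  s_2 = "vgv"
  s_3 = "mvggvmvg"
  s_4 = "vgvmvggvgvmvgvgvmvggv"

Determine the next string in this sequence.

Replace each of the 21 characters of vgvmvggvgvmvgvgvmvggv in place — mvg gv mvg vgv mvg gv gv mvg gv mvg vgv mvg gv mvg gv mvg vgv mvg gv gv mvg — and concatenate.

mvggvmvgvgvmvggvgvmvggvmvgvgvmvggvmvggvmvgvgvmvggvgvmvg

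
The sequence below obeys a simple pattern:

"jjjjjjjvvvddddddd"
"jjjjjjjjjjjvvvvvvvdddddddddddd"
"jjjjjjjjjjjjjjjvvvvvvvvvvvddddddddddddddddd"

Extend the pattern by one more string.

The n-th term is 4n+3 j's then 4n-1 v's then 5n+2 d's (n = 1, 2, …).
For the next term, n = 4, so the run lengths are 19, 15, 22.

jjjjjjjjjjjjjjjjjjjvvvvvvvvvvvvvvvdddddddddddddddddddddd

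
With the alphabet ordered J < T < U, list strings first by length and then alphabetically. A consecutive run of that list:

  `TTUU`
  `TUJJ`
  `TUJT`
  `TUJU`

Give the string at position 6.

TUTT

Continuing the enumeration 2 steps past TUJU: TUJU → TUTJ → (answer).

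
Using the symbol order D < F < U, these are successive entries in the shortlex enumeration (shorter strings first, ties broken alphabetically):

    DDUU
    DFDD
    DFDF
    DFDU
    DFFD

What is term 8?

Stepping forward 3 times from DFFD: DFFD → DFFF → DFFU, then the target.

DFUD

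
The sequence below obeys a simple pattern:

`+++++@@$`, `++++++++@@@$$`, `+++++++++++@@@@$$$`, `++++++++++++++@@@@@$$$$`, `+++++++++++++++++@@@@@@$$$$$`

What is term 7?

Term n consists of 3n+2 +'s, followed by n+1 @'s, followed by n $'s (n = 1, 2, …).
Setting n = 7 gives 23, 8, 7 characters in each block.

+++++++++++++++++++++++@@@@@@@@$$$$$$$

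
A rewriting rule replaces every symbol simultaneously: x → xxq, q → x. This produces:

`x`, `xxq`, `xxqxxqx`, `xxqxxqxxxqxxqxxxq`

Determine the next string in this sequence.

Rewriting the 17 symbols of xxqxxqxxxqxxqxxxq one by one yields xxq xxq x xxq xxq x xxq xxq xxq x xxq xxq x xxq xxq xxq x; concatenated:

xxqxxqxxxqxxqxxxqxxqxxqxxxqxxqxxxqxxqxxqx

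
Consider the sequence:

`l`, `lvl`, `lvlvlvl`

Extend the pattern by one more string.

Each string is two copies of the previous one joined by 'v'.
So the next term is two copies of lvlvlvl with 'v' between the halves.

lvlvlvlvlvlvlvl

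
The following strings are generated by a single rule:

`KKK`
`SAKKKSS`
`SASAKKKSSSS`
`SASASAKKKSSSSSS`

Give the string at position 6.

SASASASASAKKKSSSSSSSSSS

s(k+1) = SA·s(k)·SS, so each term gains SA as a prefix and SS as a suffix.
From SASASAKKKSSSSSS, 2 further steps: SASASAKKKSSSSSS → SASASASAKKKSSSSSSSS → (answer).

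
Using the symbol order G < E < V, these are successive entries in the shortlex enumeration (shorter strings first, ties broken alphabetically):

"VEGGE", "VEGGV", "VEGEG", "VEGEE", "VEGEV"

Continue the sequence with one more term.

Find the rightmost character of VEGEV below V, bump it to the next letter, and reset everything to its right to G.

VEGVG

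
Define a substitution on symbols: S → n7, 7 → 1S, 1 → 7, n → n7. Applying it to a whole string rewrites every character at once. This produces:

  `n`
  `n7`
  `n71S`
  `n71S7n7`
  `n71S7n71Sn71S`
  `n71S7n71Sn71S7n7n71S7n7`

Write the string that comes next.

Applying the rule to each of the 23 symbols of n71S7n71Sn71S7n7n71S7n7 gives the pieces n7 1S 7 n7 1S n7 1S 7 n7 n7 1S 7 n7 1S n7 1S n7 1S 7 n7 1S n7 1S, which concatenate to the answer.

n71S7n71Sn71S7n7n71S7n71Sn71Sn71S7n71Sn71S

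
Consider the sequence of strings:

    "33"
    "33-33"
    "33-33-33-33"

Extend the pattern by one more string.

33-33-33-33-33-33-33-33

s(k+1) = s(k)·-·s(k) — each term doubles the last with '-' between the halves.
So the next term is two copies of 33-33-33-33 with '-' between the halves.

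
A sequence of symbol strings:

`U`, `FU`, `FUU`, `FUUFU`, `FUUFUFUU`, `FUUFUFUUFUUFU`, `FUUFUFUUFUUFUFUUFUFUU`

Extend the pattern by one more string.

From term 3 onward, concatenate the last term with the second-to-last: FU·U = FUU, FUU·FU = FUUFU, …
So term 8 is FUUFUFUUFUUFUFUUFUFUU·FUUFUFUUFUUFU.

FUUFUFUUFUUFUFUUFUFUUFUUFUFUUFUUFU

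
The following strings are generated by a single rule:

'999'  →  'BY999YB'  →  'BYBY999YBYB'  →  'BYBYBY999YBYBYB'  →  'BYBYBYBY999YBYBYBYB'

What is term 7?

Every step adds BY to the front and YB to the end of the previous string.
From BYBYBYBY999YBYBYBYB, 2 further steps: BYBYBYBY999YBYBYBYB → BYBYBYBYBY999YBYBYBYBYB → (answer).

BYBYBYBYBYBY999YBYBYBYBYBYB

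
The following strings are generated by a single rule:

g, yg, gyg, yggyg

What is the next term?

Each term (from the third on) is the two preceding terms concatenated in order: term 3 = g·yg = gyg.
Continuing: gyg · yggyg gives term 5.

gygyggyg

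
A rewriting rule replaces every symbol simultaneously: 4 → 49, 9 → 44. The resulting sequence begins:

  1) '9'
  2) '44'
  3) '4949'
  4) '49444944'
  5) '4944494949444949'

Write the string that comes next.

49444949494449444944494949444944

Applying the rule to each of the 16 symbols of 4944494949444949 gives the pieces 49 44 49 49 49 44 49 44 49 44 49 49 49 44 49 44, which concatenate to the answer.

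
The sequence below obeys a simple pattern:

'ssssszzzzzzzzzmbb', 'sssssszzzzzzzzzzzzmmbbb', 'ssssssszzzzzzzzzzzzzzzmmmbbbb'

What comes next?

sssssssszzzzzzzzzzzzzzzzzzmmmmbbbbb

Each string has the form s^{n+3} z^{3n+3} m^{n-1} b^{n}, where the shown terms are n = 2, 3, 4.
For the next term, n = 5, so the run lengths are 8, 18, 4, 5.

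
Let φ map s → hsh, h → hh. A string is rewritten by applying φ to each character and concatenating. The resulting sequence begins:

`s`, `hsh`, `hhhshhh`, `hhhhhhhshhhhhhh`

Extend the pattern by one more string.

hhhhhhhhhhhhhhhshhhhhhhhhhhhhhh

φ(hhhhhhhshhhhhhh) expands symbol-by-symbol to hh hh hh hh hh hh hh hsh hh hh hh hh hh hh hh; joining the 15 pieces gives the next term.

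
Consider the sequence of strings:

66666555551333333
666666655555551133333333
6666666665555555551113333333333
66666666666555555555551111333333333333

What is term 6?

Reading off run lengths: 6 runs 5, 7, 9, 11; 5 runs 5, 7, 9, 11; 1 runs 1, 2, 3, 4; 3 runs 6, 8, 10, 12 — each is linear in n, where the shown terms are n = 2, 3, 4, 5.
Setting n = 7 gives 15, 15, 6, 16 characters in each block.

6666666666666665555555555555551111113333333333333333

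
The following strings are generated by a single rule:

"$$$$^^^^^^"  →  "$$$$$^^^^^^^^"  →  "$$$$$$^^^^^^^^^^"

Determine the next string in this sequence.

$$$$$$$^^^^^^^^^^^^

Reading off run lengths: $ runs 4, 5, 6; ^ runs 6, 8, 10 — each is linear in n, where the shown terms are n = 3, 4, 5.
At n = 6 the blocks have lengths 7, 12.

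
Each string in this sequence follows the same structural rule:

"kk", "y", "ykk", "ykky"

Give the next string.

Each term (from the third on) is the previous term followed by the one before it: term 3 = y·kk = ykk.
Continuing: ykky · ykk gives term 5.

ykkyykk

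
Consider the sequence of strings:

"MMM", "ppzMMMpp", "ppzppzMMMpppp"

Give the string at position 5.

ppzppzppzppzMMMpppppppp

Each term wraps the previous one in ppz on the left and pp on the right.
From ppzppzMMMpppp, 2 further steps: ppzppzMMMpppp → ppzppzppzMMMpppppp → (answer).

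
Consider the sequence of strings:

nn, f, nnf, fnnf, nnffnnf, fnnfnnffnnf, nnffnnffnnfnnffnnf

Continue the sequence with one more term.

fnnfnnffnnfnnffnnffnnfnnffnnf

From term 3 onward, concatenate the second-to-last term with the last: nn·f = nnf, f·nnf = fnnf, …
So term 8 is fnnfnnffnnf·nnffnnffnnfnnffnnf.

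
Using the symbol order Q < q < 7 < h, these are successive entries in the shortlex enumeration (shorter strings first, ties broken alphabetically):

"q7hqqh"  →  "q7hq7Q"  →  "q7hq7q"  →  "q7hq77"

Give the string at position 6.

q7hqhQ

Stepping forward 2 times from q7hq77: q7hq77 → q7hq7h, then the target.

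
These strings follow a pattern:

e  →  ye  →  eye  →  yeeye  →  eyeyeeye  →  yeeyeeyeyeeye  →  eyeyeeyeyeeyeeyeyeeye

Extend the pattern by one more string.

Each term (from the third on) is the two preceding terms concatenated in order: term 3 = e·ye = eye.
The next term joins yeeyeeyeyeeye and eyeyeeyeyeeyeeyeyeeye.

yeeyeeyeyeeyeeyeyeeyeyeeyeeyeyeeye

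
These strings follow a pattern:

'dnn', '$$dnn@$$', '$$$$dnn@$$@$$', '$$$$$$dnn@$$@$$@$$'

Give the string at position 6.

Each term wraps the previous one in $$ on the left and @$$ on the right.
From $$$$$$dnn@$$@$$@$$, 2 further steps: $$$$$$dnn@$$@$$@$$ → $$$$$$$$dnn@$$@$$@$$@$$ → (answer).

$$$$$$$$$$dnn@$$@$$@$$@$$@$$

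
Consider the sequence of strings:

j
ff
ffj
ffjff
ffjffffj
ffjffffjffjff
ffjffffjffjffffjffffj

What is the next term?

ffjffffjffjffffjffffjffjffffjffjff

From term 3 onward, concatenate the last term with the second-to-last: ff·j = ffj, ffj·ff = ffjff, …
Continuing: ffjffffjffjffffjffffj · ffjffffjffjff gives term 8.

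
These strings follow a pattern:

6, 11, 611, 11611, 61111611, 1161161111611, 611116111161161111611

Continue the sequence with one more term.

Each term (from the third on) is the two preceding terms concatenated in order: term 3 = 6·11 = 611.
So term 8 is 1161161111611·611116111161161111611.

1161161111611611116111161161111611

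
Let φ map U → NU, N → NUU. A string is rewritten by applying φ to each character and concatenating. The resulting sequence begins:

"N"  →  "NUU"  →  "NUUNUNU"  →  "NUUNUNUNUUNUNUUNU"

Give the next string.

φ(NUUNUNUNUUNUNUUNU) expands symbol-by-symbol to NUU NU NU NUU NU NUU NU NUU NU NU NUU NU NUU NU NU NUU NU; joining the 17 pieces gives the next term.

NUUNUNUNUUNUNUUNUNUUNUNUNUUNUNUUNUNUNUUNU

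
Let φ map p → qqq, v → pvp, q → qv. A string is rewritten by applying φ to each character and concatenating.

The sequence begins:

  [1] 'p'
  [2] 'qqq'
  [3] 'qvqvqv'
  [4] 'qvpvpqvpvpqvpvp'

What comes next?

Applying the rule to each of the 15 symbols of qvpvpqvpvpqvpvp gives the pieces qv pvp qqq pvp qqq qv pvp qqq pvp qqq qv pvp qqq pvp qqq, which concatenate to the answer.

qvpvpqqqpvpqqqqvpvpqqqpvpqqqqvpvpqqqpvpqqq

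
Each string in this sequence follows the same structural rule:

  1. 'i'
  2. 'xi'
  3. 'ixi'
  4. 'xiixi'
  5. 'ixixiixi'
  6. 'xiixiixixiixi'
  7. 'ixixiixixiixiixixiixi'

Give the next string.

xiixiixixiixiixixiixixiixiixixiixi

Each term (from the third on) is the two preceding terms concatenated in order: term 3 = i·xi = ixi.
So term 8 is xiixiixixiixi·ixixiixixiixiixixiixi.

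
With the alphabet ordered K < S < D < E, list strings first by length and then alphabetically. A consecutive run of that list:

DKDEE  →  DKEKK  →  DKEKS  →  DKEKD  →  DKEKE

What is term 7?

Continuing the enumeration 2 steps past DKEKE: DKEKE → DKESK → (answer).

DKESS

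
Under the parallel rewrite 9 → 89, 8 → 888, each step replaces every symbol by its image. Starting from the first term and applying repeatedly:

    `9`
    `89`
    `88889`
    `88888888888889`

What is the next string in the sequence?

88888888888888888888888888888888888888889

Applying the rule to each of the 14 symbols of 88888888888889 gives the pieces 888 888 888 888 888 888 888 888 888 888 888 888 888 89, which concatenate to the answer.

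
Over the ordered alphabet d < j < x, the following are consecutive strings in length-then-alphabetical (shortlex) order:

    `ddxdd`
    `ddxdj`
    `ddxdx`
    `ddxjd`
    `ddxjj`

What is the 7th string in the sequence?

ddxxd

Continuing the enumeration 2 steps past ddxjj: ddxjj → ddxjx → (answer).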